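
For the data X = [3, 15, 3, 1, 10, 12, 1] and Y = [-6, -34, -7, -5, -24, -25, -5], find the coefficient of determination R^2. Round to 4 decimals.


After computing the OLS fit (b0=-1.7017, b1=-2.0908):
SSres = 13.7804, SStot = 886.8571.
R^2 = 1 - 13.7804/886.8571 = 0.9845.

0.9845


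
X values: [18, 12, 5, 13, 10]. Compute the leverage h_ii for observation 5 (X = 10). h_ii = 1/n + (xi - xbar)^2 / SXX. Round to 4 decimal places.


Compute xbar = 11.6000 with n = 5 observations.
SXX = 89.2000.
Leverage = 1/5 + (10 - 11.6000)^2/89.2000 = 0.2287.

0.2287


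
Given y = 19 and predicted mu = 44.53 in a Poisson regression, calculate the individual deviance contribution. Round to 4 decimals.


First: ln(19/44.53) = -0.851724.
Then: 19 * -0.851724 = -16.182756.
y - mu = 19 - 44.53 = -25.53.
D = 2(-16.182756 - -25.53) = 18.694488, which rounds to 18.6945.

18.6945


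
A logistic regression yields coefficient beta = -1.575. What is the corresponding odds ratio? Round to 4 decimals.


exp(-1.575) = 0.2070.
So the odds ratio is 0.2070.

0.2070


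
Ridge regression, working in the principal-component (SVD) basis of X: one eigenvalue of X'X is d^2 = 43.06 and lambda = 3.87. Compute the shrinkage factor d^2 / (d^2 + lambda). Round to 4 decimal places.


d^2 + lambda = 43.06 + 3.87 = 46.9300.
Shrinkage factor = 43.06/46.9300 = 0.9175.

0.9175


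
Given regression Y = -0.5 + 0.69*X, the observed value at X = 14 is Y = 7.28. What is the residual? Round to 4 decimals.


Predicted = -0.5 + 0.69 * 14 = 9.1600.
Residual = 7.28 - 9.1600 = -1.8800.

-1.8800


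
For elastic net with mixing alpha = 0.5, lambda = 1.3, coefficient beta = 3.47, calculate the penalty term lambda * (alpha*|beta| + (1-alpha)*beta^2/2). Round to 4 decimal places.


alpha * |beta| = 0.5 * 3.47 = 1.7350.
(1-alpha) * beta^2/2 = 0.5 * 12.0409/2 = 3.0102.
Total = 1.3 * (1.7350 + 3.0102) = 6.1688.

6.1688


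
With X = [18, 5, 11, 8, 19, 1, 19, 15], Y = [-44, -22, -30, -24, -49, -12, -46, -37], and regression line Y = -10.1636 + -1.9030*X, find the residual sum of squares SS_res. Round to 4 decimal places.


Compute predicted values, then residuals = yi - yhat_i.
Residuals: [0.4176, -2.3214, 1.0966, 1.3876, -2.6794, 0.0666, 0.3206, 1.7086].
SSres = sum(residual^2) = 18.8970.

18.8970


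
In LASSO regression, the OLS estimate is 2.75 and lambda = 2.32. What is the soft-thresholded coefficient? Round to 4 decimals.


Check: |2.75| = 2.75 vs lambda = 2.32.
Since |beta| > lambda, coefficient = sign(beta)*(|beta| - lambda) = 0.4300.
Soft-thresholded coefficient = 0.4300.

0.4300


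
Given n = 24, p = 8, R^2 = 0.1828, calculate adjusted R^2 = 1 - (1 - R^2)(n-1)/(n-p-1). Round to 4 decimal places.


Plug in: Adj R^2 = 1 - (1 - 0.1828) * 23/15.
= 1 - 0.8172 * 23/15
= 1 - 18.7956 / 15
= 1 - 1.2530 = -0.2530.

-0.2530


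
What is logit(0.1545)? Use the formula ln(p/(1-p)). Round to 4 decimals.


Compute the odds: 0.1545/0.8455 = 0.1827.
Take the natural log: ln(0.1827) = -1.6997.

-1.6997


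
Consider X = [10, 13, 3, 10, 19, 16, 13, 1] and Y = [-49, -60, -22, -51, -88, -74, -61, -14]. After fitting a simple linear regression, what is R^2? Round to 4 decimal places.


After computing the OLS fit (b0=-9.4845, b1=-4.0368):
SSres = 10.5212, SStot = 4277.8750.
R^2 = 1 - 10.5212/4277.8750 = 0.9975.

0.9975


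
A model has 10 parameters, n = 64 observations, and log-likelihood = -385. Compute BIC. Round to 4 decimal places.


ln(64) = 4.158883.
k * ln(n) = 10 * 4.158883 = 41.588830.
-2L = 770.
BIC = 41.588830 + 770 = 811.588830, which rounds to 811.5888.

811.5888


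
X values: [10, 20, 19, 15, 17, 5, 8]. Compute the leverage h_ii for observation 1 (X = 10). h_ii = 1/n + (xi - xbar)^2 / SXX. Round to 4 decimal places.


Mean of X: xbar = 13.4286.
SXX = 201.7143.
For X = 10: h = 1/7 + (10 - 13.4286)^2/201.7143 = 0.2011.

0.2011


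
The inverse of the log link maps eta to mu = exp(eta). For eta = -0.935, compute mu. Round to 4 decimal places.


mu = exp(eta) = exp(-0.935).
= 0.3926.

0.3926


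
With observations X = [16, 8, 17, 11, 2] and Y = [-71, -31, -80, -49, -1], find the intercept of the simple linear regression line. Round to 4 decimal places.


Compute b1 = -5.1684 from the OLS formula.
With xbar = 10.8000 and ybar = -46.4000, the intercept is:
b0 = -46.4000 - -5.1684 * 10.8000 = 9.4191.

9.4191


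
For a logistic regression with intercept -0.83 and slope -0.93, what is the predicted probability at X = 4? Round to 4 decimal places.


Compute z = -0.83 + (-0.93)(4) = -4.5500.
exp(-z) = 94.6324.
P = 1/(1 + 94.6324) = 0.0105.

0.0105


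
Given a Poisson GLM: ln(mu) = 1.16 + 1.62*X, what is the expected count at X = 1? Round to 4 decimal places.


Linear predictor: eta = 1.16 + (1.62)(1) = 2.7800.
Expected count: mu = exp(2.7800) = 16.1190.

16.1190


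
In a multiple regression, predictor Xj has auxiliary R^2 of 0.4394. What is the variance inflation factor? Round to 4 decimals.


Using VIF = 1/(1 - R^2_j):
1 - 0.4394 = 0.5606.
VIF = 1.7838.

1.7838


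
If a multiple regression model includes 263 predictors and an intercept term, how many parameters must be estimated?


Including the intercept, the model has 263 predictor coefficients + 1 intercept.
Total = 264.

264


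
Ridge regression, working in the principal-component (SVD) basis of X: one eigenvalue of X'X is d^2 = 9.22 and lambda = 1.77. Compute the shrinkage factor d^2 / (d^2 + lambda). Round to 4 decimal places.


Compute the denominator: 9.22 + 1.77 = 10.9900.
Shrinkage factor = 9.22 / 10.9900 = 0.8389.

0.8389


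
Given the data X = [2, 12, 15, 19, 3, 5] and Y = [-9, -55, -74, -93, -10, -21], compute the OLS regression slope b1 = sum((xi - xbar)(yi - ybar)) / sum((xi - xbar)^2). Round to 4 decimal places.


Calculate xbar = 9.3333, ybar = -43.6667.
S_xx = 245.3333, S_xy = -1244.6667.
Using b1 = S_xy / S_xx = -1244.6667 / 245.3333, we get b1 = -5.0734.

-5.0734


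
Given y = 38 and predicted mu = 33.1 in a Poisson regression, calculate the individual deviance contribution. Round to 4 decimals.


y/mu = 38/33.1 = 1.148036 (approx.), and ln(38/33.1) = 0.138053.
y * ln(y/mu) = 38 * 0.138053 = 5.246014.
y - mu = 4.9.
D = 2 * (5.246014 - 4.9) = 0.692028, which rounds to 0.6920.

0.6920


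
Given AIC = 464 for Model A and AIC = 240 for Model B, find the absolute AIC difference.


Compute |464 - 240| = 224.
Model B has the smaller AIC.

224


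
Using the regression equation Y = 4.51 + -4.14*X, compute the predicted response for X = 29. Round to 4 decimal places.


Predicted value:
Y = 4.51 + (-4.14)(29) = 4.51 + -120.0600 = -115.5500.

-115.5500


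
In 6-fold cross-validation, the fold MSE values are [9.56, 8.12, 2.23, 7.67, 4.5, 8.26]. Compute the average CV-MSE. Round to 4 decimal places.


Add all fold MSEs: 40.3400.
Divide by k = 6: 40.3400/6 = 6.7233.

6.7233


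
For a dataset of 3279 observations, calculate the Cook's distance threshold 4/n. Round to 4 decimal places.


The threshold is 4/n.
4/3279 = 0.0012.

0.0012


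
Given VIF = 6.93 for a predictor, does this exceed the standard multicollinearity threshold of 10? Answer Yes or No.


The threshold is 10.
VIF = 6.93 is < 10.
Multicollinearity indication: No.

No


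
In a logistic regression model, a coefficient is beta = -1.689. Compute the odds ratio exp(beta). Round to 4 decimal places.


exp(-1.689) = 0.1847.
So the odds ratio is 0.1847.

0.1847


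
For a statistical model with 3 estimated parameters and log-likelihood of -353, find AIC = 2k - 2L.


AIC = 2k - 2*loglik = 2(3) - 2(-353).
= 6 + 706 = 712.

712


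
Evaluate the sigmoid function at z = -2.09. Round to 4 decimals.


Compute exp(2.0900) = 8.0849.
Sigmoid = 1 / (1 + 8.0849) = 1 / 9.0849 = 0.1101.

0.1101


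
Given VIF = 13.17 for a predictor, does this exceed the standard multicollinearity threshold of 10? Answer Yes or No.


Check: VIF = 13.17 vs threshold = 10.
Since 13.17 >= 10, the answer is Yes.

Yes


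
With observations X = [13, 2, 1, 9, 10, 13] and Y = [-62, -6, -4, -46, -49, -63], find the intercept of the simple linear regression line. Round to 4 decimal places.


First find the slope: b1 = -5.0357.
Means: xbar = 8.0000, ybar = -38.3333.
b0 = ybar - b1 * xbar = -38.3333 - -5.0357 * 8.0000 = 1.9524.

1.9524


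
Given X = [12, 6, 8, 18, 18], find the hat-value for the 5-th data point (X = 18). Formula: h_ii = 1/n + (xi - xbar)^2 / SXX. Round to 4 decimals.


Mean of X: xbar = 12.4000.
SXX = 123.2000.
For X = 18: h = 1/5 + (18 - 12.4000)^2/123.2000 = 0.4545.

0.4545


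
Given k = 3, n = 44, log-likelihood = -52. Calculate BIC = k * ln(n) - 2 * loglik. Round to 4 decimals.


ln(44) = 3.784190.
k * ln(n) = 3 * 3.784190 = 11.352570.
-2L = 104.
BIC = 11.352570 + 104 = 115.352570, which rounds to 115.3526.

115.3526


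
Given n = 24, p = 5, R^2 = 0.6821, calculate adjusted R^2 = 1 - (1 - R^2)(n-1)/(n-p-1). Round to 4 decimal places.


Using the formula:
(1 - 0.6821) = 0.3179.
Multiply by 23/18: 0.3179 * 23 = 7.3117, then 7.3117 / 18 = 0.4062.
Adj R^2 = 1 - 0.4062 = 0.5938.

0.5938


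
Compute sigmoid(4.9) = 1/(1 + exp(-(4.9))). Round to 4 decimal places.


First, exp(-4.9000) = 0.0074.
Then sigma(z) = 1/(1 + 0.0074) = 0.9926.

0.9926


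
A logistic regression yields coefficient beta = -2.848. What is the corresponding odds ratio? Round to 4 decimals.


The odds ratio is computed as:
OR = e^(-2.848) = 0.0580.

0.0580


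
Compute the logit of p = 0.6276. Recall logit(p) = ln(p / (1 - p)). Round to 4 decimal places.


1 - p = 0.3724.
p/(1-p) = 1.6853.
logit = ln(1.6853) = 0.5219.

0.5219


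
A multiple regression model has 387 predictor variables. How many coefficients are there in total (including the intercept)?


Including the intercept, the model has 387 predictor coefficients + 1 intercept.
Total = 388.

388


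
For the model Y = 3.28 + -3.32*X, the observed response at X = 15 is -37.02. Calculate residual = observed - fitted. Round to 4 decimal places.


Compute yhat = 3.28 + (-3.32)(15) = -46.5200.
Residual = actual - predicted = -37.02 - -46.5200 = 9.5000.

9.5000


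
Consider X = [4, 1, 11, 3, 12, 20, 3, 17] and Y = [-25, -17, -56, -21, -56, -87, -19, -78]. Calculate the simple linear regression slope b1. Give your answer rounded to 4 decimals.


First compute the means: xbar = 8.8750, ybar = -44.8750.
Then S_xx = sum((xi - xbar)^2) = 358.8750.
S_xy = sum((xi - xbar)(yi - ybar)) = -1404.8750.
b1 = S_xy / S_xx = -1404.8750 / 358.8750 = -3.9147.

-3.9147


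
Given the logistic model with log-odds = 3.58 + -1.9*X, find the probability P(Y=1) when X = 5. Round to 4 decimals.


z = 3.58 + -1.9 * 5 = -5.9200.
Sigmoid: P = 1 / (1 + exp(5.9200)) = 0.0027.

0.0027


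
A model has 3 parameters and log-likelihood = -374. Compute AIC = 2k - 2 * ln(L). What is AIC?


AIC = 2k - 2*loglik = 2(3) - 2(-374).
= 6 + 748 = 754.

754


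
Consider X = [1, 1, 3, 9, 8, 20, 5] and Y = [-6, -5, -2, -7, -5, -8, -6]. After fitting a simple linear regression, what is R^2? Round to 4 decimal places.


The fitted line is Y = -4.3536 + -0.1814*X.
SSres = 12.9822, SStot = 21.7143.
R^2 = 1 - SSres/SStot = 0.4021.

0.4021


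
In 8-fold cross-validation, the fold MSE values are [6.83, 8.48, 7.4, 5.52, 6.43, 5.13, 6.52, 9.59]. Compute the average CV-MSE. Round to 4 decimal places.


Total MSE across folds = 55.9000.
CV-MSE = 55.9000/8 = 6.9875.

6.9875


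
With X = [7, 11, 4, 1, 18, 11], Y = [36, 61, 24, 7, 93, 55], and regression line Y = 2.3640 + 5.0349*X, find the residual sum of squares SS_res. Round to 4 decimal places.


Predicted values from Y = 2.3640 + 5.0349*X.
Residuals: [-1.6083, 3.2521, 1.4964, -0.3989, 0.0078, -2.7479].
SSres = 23.1121.

23.1121


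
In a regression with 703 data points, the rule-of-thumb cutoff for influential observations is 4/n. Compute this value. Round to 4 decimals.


The threshold is 4/n.
4/703 = 0.0057.

0.0057


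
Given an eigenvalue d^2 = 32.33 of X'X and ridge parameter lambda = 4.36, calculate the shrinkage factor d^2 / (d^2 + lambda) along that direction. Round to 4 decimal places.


Denominator = d^2 + lambda = 32.33 + 4.36 = 36.6900.
Shrinkage = 32.33 / 36.6900 = 0.8812.

0.8812


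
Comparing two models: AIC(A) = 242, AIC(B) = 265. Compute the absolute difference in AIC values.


Absolute difference = |242 - 265| = 23.
The model with lower AIC (A) is preferred.

23


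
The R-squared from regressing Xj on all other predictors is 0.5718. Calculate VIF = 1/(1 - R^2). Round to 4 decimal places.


Using VIF = 1/(1 - R^2_j):
1 - 0.5718 = 0.4282.
VIF = 2.3354.

2.3354


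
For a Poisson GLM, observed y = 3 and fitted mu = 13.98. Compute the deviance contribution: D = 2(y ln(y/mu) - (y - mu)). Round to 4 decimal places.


First: ln(3/13.98) = -1.539015.
Then: 3 * -1.539015 = -4.617045.
y - mu = 3 - 13.98 = -10.98.
D = 2(-4.617045 - -10.98) = 12.725910, which rounds to 12.7259.

12.7259


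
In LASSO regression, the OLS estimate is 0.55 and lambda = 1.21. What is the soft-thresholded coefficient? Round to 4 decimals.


|beta_OLS| = 0.55.
lambda = 1.21.
Since |beta| <= lambda, the coefficient is set to 0.
Result = 0.0000.

0.0000


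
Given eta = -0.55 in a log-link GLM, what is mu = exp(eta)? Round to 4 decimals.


Apply the inverse link:
mu = e^-0.55 = 0.5769.

0.5769


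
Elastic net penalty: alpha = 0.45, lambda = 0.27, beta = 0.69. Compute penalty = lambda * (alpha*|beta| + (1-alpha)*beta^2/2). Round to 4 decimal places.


alpha * |beta| = 0.45 * 0.69 = 0.3105.
(1-alpha) * beta^2/2 = 0.55 * 0.4761/2 = 0.1309.
Total = 0.27 * (0.3105 + 0.1309) = 0.1192.

0.1192


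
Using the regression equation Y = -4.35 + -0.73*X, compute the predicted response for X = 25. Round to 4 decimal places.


Plug X = 25 into Y = -4.35 + -0.73*X:
Y = -4.35 + -18.2500 = -22.6000.

-22.6000


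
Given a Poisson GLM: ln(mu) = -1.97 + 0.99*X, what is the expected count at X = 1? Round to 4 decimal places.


Compute eta = -1.97 + 0.99 * 1 = -0.9800.
Apply inverse link: mu = e^-0.9800 = 0.3753.

0.3753


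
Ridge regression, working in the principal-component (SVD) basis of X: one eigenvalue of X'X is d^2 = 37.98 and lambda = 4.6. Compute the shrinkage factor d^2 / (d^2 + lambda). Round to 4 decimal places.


Compute the denominator: 37.98 + 4.6 = 42.5800.
Shrinkage factor = 37.98 / 42.5800 = 0.8920.

0.8920


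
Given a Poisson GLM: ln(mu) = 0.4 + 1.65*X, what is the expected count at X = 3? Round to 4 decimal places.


Compute eta = 0.4 + 1.65 * 3 = 5.3500.
Apply inverse link: mu = e^5.3500 = 210.6083.

210.6083


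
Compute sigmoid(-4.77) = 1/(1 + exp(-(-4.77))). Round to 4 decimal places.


Compute exp(4.7700) = 117.9192.
Sigmoid = 1 / (1 + 117.9192) = 1 / 118.9192 = 0.0084.

0.0084


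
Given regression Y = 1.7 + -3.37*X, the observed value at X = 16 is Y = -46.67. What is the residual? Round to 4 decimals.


Compute yhat = 1.7 + (-3.37)(16) = -52.2200.
Residual = actual - predicted = -46.67 - -52.2200 = 5.5500.

5.5500


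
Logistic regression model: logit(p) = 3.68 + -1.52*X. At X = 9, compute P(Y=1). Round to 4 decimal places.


Linear predictor: z = 3.68 + -1.52 * 9 = -10.0000.
P = 1/(1 + exp(10.0000)) = 1/(1 + 22026.4658) = 0.0000.

0.0000


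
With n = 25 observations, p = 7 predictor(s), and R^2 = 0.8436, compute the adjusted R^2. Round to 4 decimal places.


Using the formula:
(1 - 0.8436) = 0.1564.
Multiply by 24/17: 0.1564 * 24 = 3.7536, then 3.7536 / 17 = 0.2208.
Adj R^2 = 1 - 0.2208 = 0.7792.

0.7792


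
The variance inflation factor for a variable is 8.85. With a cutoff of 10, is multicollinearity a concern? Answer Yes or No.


Compare VIF = 8.85 to the threshold of 10.
8.85 < 10, so the answer is No.

No


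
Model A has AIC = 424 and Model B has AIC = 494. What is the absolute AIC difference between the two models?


|AIC_A - AIC_B| = |424 - 494| = 70.
Model A is preferred (lower AIC).

70


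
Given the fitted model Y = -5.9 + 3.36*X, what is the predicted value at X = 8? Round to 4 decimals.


Plug X = 8 into Y = -5.9 + 3.36*X:
Y = -5.9 + 26.8800 = 20.9800.

20.9800


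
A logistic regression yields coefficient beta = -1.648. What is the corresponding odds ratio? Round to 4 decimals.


Odds ratio = exp(beta) = exp(-1.648).
= 0.1924.

0.1924


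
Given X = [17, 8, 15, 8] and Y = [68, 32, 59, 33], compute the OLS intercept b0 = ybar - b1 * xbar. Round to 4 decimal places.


Compute b1 = 3.8939 from the OLS formula.
With xbar = 12.0000 and ybar = 48.0000, the intercept is:
b0 = 48.0000 - 3.8939 * 12.0000 = 1.2727.

1.2727


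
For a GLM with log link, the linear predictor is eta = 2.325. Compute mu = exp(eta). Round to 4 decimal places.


Apply the inverse link:
mu = e^2.325 = 10.2267.

10.2267


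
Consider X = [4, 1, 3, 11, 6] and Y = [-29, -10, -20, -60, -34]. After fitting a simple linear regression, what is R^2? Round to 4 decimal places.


Fit the OLS line: b0 = -6.0310, b1 = -4.9138.
SSres = 14.7690.
SStot = 1415.2000.
R^2 = 1 - 14.7690/1415.2000 = 0.9896.

0.9896


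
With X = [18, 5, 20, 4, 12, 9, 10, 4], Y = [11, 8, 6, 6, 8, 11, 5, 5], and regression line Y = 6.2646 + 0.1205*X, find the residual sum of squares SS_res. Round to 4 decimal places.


Compute predicted values, then residuals = yi - yhat_i.
Residuals: [2.5664, 1.1329, -2.6746, -0.7466, 0.2894, 3.6509, -2.4696, -1.7466].
SSres = sum(residual^2) = 38.1431.

38.1431


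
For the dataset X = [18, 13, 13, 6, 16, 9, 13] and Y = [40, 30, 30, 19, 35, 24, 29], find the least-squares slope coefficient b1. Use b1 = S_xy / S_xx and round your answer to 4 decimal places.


The sample means are xbar = 12.5714 and ybar = 29.5714.
Compute S_xx = 97.7143 and S_xy = 164.7143.
Slope b1 = S_xy / S_xx = 164.7143 / 97.7143 = 1.6857.

1.6857


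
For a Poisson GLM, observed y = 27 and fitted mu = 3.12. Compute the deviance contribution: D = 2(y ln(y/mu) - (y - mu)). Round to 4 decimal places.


Compute y*ln(y/mu) = 27*ln(27/3.12) = 27*2.158004 = 58.266108.
y - mu = 23.88.
D = 2*(58.266108 - (23.88)) = 68.772216, which rounds to 68.7722.

68.7722


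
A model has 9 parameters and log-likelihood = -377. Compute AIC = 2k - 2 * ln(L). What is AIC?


AIC = 2k - 2*loglik = 2(9) - 2(-377).
= 18 + 754 = 772.

772


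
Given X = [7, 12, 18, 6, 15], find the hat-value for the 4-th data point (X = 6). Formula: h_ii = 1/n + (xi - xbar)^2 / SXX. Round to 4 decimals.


Mean of X: xbar = 11.6000.
SXX = 105.2000.
For X = 6: h = 1/5 + (6 - 11.6000)^2/105.2000 = 0.4981.

0.4981


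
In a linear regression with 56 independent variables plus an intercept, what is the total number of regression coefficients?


Total coefficients = number of predictors + 1 (for the intercept).
= 56 + 1 = 57.

57


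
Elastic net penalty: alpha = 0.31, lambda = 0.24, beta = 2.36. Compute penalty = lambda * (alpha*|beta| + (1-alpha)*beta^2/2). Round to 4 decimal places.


alpha * |beta| = 0.31 * 2.36 = 0.7316.
(1-alpha) * beta^2/2 = 0.69 * 5.5696/2 = 1.9215.
Total = 0.24 * (0.7316 + 1.9215) = 0.6367.

0.6367


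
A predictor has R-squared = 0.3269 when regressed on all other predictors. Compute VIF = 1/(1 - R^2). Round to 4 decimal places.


VIF = 1 / (1 - 0.3269).
= 1 / 0.6731 = 1.4857.

1.4857


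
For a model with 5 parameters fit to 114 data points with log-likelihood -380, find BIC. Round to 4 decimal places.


ln(114) = 4.736198.
k * ln(n) = 5 * 4.736198 = 23.680990.
-2L = 760.
BIC = 23.680990 + 760 = 783.680990, which rounds to 783.6810.

783.6810


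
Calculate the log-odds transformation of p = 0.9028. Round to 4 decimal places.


Compute the odds: 0.9028/0.0972 = 9.2881.
Take the natural log: ln(9.2881) = 2.2287.

2.2287


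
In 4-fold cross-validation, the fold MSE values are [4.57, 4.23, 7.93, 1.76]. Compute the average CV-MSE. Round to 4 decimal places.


Total MSE across folds = 18.4900.
CV-MSE = 18.4900/4 = 4.6225.

4.6225


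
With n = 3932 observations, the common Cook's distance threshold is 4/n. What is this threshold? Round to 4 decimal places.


The threshold is 4/n.
4/3932 = 0.0010.

0.0010


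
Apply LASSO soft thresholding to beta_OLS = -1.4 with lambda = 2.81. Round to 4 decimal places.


Absolute value: |-1.4| = 1.4.
Compare to lambda = 2.81.
Since |beta| <= lambda, the coefficient is set to 0.

0.0000


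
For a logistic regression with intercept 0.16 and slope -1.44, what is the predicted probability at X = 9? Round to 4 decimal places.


Compute z = 0.16 + (-1.44)(9) = -12.8000.
exp(-z) = 362217.4496.
P = 1/(1 + 362217.4496) = 0.0000.

0.0000


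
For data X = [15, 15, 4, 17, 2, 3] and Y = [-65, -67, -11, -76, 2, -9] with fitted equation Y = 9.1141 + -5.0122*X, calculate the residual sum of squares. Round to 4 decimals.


Compute predicted values, then residuals = yi - yhat_i.
Residuals: [1.0689, -0.9311, -0.0653, 0.0933, 2.9103, -3.0775].
SSres = sum(residual^2) = 19.9633.

19.9633


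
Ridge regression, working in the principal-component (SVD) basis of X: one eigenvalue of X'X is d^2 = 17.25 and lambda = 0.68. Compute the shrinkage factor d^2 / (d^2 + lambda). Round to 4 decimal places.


Compute the denominator: 17.25 + 0.68 = 17.9300.
Shrinkage factor = 17.25 / 17.9300 = 0.9621.

0.9621


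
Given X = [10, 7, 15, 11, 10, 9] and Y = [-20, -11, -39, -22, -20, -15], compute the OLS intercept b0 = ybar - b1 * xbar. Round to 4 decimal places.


First find the slope: b1 = -3.5849.
Means: xbar = 10.3333, ybar = -21.1667.
b0 = ybar - b1 * xbar = -21.1667 - -3.5849 * 10.3333 = 15.8774.

15.8774


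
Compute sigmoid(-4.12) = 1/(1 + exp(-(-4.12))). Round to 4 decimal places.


exp(4.1200) = 61.5592.
1 + exp(-z) = 62.5592.
sigmoid = 1/62.5592 = 0.0160.

0.0160


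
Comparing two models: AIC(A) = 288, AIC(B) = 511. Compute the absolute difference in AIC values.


Compute |288 - 511| = 223.
Model A has the smaller AIC.

223


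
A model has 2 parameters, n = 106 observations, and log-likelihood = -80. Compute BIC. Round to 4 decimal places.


ln(106) = 4.663439.
k * ln(n) = 2 * 4.663439 = 9.326878.
-2L = 160.
BIC = 9.326878 + 160 = 169.326878, which rounds to 169.3269.

169.3269


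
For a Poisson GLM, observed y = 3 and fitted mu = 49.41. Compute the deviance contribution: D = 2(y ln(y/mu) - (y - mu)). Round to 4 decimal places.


First: ln(3/49.41) = -2.801541.
Then: 3 * -2.801541 = -8.404623.
y - mu = 3 - 49.41 = -46.41.
D = 2(-8.404623 - -46.41) = 76.010754, which rounds to 76.0108.

76.0108


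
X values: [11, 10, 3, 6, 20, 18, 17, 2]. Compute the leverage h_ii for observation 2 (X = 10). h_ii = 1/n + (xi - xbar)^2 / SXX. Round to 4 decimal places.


Compute xbar = 10.8750 with n = 8 observations.
SXX = 336.8750.
Leverage = 1/8 + (10 - 10.8750)^2/336.8750 = 0.1273.

0.1273


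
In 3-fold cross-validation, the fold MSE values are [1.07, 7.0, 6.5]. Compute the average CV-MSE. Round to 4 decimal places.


Add all fold MSEs: 14.5700.
Divide by k = 3: 14.5700/3 = 4.8567.

4.8567


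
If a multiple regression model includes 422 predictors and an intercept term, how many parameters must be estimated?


Including the intercept, the model has 422 predictor coefficients + 1 intercept.
Total = 423.

423


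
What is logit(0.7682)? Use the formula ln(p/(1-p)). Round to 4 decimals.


Compute the odds: 0.7682/0.2318 = 3.3141.
Take the natural log: ln(3.3141) = 1.1982.

1.1982


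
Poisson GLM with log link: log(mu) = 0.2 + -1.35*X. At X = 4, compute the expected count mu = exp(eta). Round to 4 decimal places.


Compute eta = 0.2 + -1.35 * 4 = -5.2000.
Apply inverse link: mu = e^-5.2000 = 0.0055.

0.0055


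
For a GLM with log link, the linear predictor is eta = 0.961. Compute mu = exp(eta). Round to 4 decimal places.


The inverse log link gives:
mu = exp(0.961) = 2.6143.

2.6143


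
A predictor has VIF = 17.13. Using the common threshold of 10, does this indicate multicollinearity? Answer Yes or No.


Check: VIF = 17.13 vs threshold = 10.
Since 17.13 >= 10, the answer is Yes.

Yes


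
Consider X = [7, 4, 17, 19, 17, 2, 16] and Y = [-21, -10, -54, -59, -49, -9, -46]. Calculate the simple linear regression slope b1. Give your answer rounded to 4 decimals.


First compute the means: xbar = 11.7143, ybar = -35.4286.
Then S_xx = sum((xi - xbar)^2) = 303.4286.
S_xy = sum((xi - xbar)(yi - ybar)) = -907.8571.
b1 = S_xy / S_xx = -907.8571 / 303.4286 = -2.9920.

-2.9920


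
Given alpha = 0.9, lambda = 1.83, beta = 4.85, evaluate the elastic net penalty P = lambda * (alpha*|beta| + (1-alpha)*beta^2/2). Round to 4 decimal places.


L1 component = 0.9 * |4.85| = 4.3650.
L2 component = 0.1 * 4.85^2 / 2 = 1.1761.
Penalty = 1.83 * (4.3650 + 1.1761) = 1.83 * 5.5411 = 10.1403.

10.1403


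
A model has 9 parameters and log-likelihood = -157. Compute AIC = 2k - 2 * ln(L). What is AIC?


AIC = 2*9 - 2*(-157).
= 18 + 314 = 332.

332


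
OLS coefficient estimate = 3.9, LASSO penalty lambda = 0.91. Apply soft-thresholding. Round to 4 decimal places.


Absolute value: |3.9| = 3.9.
Compare to lambda = 0.91.
Since |beta| > lambda, coefficient = sign(beta)*(|beta| - lambda) = 2.9900.

2.9900


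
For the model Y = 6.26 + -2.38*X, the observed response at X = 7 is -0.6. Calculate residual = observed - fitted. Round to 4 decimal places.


Fitted value at X = 7 is yhat = 6.26 + -2.38*7 = -10.4000.
Residual = -0.6 - -10.4000 = 9.8000.

9.8000


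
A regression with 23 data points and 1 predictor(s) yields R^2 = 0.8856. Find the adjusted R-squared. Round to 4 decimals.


Adjusted R^2 = 1 - (1 - R^2) * (n-1)/(n-p-1).
(1 - R^2) = 0.1144.
(n-1)/(n-p-1) = 22/21.
(1 - R^2) * (n-1) = 0.1144 * 22 = 2.5168.
Divide by (n-p-1): 2.5168 / 21 = 0.1198.
Adj R^2 = 1 - 0.1198 = 0.8802.

0.8802


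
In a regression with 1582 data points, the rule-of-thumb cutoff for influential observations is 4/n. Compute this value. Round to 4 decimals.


Cook's distance cutoff = 4/n = 4/1582.
= 0.0025.

0.0025


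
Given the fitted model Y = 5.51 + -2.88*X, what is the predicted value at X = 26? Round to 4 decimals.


Plug X = 26 into Y = 5.51 + -2.88*X:
Y = 5.51 + -74.8800 = -69.3700.

-69.3700


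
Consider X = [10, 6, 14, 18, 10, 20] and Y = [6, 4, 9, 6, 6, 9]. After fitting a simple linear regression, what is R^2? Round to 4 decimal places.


The fitted line is Y = 3.1878 + 0.2676*X.
SSres = 9.1643, SStot = 19.3333.
R^2 = 1 - SSres/SStot = 0.5260.

0.5260


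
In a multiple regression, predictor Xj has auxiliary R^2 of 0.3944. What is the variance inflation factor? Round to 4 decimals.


Using VIF = 1/(1 - R^2_j):
1 - 0.3944 = 0.6056.
VIF = 1.6513.

1.6513


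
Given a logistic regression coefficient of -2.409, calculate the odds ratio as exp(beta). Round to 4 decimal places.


The odds ratio is computed as:
OR = e^(-2.409) = 0.0899.

0.0899


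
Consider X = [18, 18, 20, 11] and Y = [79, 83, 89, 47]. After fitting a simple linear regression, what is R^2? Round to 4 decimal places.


The fitted line is Y = -4.8610 + 4.7380*X.
SSres = 9.5401, SStot = 1059.0000.
R^2 = 1 - SSres/SStot = 0.9910.

0.9910


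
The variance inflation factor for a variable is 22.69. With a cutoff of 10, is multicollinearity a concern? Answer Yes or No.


Check: VIF = 22.69 vs threshold = 10.
Since 22.69 >= 10, the answer is Yes.

Yes


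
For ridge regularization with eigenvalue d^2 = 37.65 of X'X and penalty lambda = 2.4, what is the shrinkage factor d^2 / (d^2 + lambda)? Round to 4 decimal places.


d^2 + lambda = 37.65 + 2.4 = 40.0500.
Shrinkage factor = 37.65/40.0500 = 0.9401.

0.9401


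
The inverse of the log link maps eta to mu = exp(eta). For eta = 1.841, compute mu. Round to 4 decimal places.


Apply the inverse link:
mu = e^1.841 = 6.3028.

6.3028


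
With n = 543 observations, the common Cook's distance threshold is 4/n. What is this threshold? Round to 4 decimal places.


The threshold is 4/n.
4/543 = 0.0074.

0.0074


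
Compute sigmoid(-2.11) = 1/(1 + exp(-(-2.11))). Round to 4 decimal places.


Compute exp(2.1100) = 8.2482.
Sigmoid = 1 / (1 + 8.2482) = 1 / 9.2482 = 0.1081.

0.1081


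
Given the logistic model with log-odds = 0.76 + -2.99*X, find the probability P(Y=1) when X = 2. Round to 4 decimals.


Linear predictor: z = 0.76 + -2.99 * 2 = -5.2200.
P = 1/(1 + exp(5.2200)) = 1/(1 + 184.9342) = 0.0054.

0.0054


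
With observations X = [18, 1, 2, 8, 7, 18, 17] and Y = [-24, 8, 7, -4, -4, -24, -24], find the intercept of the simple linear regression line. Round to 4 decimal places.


First find the slope: b1 = -1.9433.
Means: xbar = 10.1429, ybar = -9.2857.
b0 = ybar - b1 * xbar = -9.2857 - -1.9433 * 10.1429 = 10.4245.

10.4245


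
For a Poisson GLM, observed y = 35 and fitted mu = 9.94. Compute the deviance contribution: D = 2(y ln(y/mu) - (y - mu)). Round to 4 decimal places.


First: ln(35/9.94) = 1.258781.
Then: 35 * 1.258781 = 44.057335.
y - mu = 35 - 9.94 = 25.06.
D = 2(44.057335 - 25.06) = 37.994670, which rounds to 37.9947.

37.9947


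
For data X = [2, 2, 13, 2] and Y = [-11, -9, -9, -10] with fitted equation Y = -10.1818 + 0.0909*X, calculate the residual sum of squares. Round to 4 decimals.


For each point, residual = actual - predicted.
Residuals: [-1.0000, 1.0000, 0.0001, 0.0000].
Sum of squared residuals = 2.0000.

2.0000


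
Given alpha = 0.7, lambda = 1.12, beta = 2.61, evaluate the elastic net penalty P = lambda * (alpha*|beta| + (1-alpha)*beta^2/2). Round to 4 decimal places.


Compute:
L1 = 0.7 * 2.61 = 1.8270.
L2 = 0.3 * 2.61^2 / 2 = 1.0218.
Penalty = 1.12 * (1.8270 + 1.0218) = 3.1907.

3.1907


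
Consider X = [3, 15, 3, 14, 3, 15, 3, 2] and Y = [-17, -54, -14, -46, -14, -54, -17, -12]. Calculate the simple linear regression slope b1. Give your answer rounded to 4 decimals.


The sample means are xbar = 7.2500 and ybar = -28.5000.
Compute S_xx = 265.5000 and S_xy = -821.0000.
Slope b1 = S_xy / S_xx = -821.0000 / 265.5000 = -3.0923.

-3.0923


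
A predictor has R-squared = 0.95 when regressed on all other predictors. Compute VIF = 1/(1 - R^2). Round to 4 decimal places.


Using VIF = 1/(1 - R^2_j):
1 - 0.95 = 0.05.
VIF = 20.0000.

20.0000


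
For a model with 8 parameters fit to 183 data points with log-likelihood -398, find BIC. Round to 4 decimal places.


ln(183) = 5.209486.
k * ln(n) = 8 * 5.209486 = 41.675888.
-2L = 796.
BIC = 41.675888 + 796 = 837.675888, which rounds to 837.6759.

837.6759


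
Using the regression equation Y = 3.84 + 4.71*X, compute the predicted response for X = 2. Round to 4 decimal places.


Substitute X = 2 into the equation:
Y = 3.84 + 4.71 * 2 = 3.84 + 9.4200 = 13.2600.

13.2600


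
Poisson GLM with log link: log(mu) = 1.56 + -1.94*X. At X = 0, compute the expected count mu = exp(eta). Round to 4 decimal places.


eta = 1.56 + -1.94 * 0 = 1.5600.
mu = exp(1.5600) = 4.7588.

4.7588


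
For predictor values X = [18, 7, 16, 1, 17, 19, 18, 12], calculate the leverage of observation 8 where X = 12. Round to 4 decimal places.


n = 8, xbar = 13.5000.
SXX = sum((xi - xbar)^2) = 290.0000.
h = 1/8 + (12 - 13.5000)^2 / 290.0000 = 0.1328.

0.1328


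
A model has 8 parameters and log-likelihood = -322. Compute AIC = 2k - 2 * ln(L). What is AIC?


AIC = 2*8 - 2*(-322).
= 16 + 644 = 660.

660


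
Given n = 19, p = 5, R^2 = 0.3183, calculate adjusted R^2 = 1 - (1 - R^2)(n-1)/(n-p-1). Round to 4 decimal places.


Plug in: Adj R^2 = 1 - (1 - 0.3183) * 18/13.
= 1 - 0.6817 * 18/13
= 1 - 12.2706 / 13
= 1 - 0.9439 = 0.0561.

0.0561


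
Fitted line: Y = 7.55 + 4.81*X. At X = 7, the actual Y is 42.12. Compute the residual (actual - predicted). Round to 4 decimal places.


Compute yhat = 7.55 + (4.81)(7) = 41.2200.
Residual = actual - predicted = 42.12 - 41.2200 = 0.9000.

0.9000


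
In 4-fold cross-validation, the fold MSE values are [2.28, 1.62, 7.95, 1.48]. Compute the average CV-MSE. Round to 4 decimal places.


Sum of fold MSEs = 13.3300.
Average = 13.3300 / 4 = 3.3325.

3.3325


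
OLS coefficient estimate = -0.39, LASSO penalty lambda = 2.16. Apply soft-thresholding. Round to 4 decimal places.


Absolute value: |-0.39| = 0.39.
Compare to lambda = 2.16.
Since |beta| <= lambda, the coefficient is set to 0.

0.0000


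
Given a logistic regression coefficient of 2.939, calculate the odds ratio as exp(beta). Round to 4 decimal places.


Odds ratio = exp(beta) = exp(2.939).
= 18.8969.

18.8969


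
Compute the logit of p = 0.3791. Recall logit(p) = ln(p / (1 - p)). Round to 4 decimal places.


The odds are p/(1-p) = 0.3791 / 0.6209 = 0.6106.
logit(p) = ln(0.6106) = -0.4934.

-0.4934


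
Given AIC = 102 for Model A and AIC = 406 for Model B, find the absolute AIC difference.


Compute |102 - 406| = 304.
Model A has the smaller AIC.

304


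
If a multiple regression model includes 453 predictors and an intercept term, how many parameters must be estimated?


Each predictor gets one coefficient, plus one intercept.
Total parameters = 453 + 1 = 454.

454


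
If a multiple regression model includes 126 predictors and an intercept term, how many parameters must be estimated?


Total coefficients = number of predictors + 1 (for the intercept).
= 126 + 1 = 127.

127


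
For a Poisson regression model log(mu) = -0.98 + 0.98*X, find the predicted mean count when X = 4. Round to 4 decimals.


Linear predictor: eta = -0.98 + (0.98)(4) = 2.9400.
Expected count: mu = exp(2.9400) = 18.9158.

18.9158


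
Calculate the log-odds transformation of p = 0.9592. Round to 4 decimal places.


1 - p = 0.0408.
p/(1-p) = 23.5098.
logit = ln(23.5098) = 3.1574.

3.1574


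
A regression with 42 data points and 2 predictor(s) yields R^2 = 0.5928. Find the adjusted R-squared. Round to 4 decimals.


Plug in: Adj R^2 = 1 - (1 - 0.5928) * 41/39.
= 1 - 0.4072 * 41/39
= 1 - 16.6952 / 39
= 1 - 0.4281 = 0.5719.

0.5719


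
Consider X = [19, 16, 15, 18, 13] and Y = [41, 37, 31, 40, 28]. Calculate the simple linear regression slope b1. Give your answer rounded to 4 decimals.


Calculate xbar = 16.2000, ybar = 35.4000.
S_xx = 22.8000, S_xy = 52.6000.
Using b1 = S_xy / S_xx = 52.6000 / 22.8000, we get b1 = 2.3070.

2.3070


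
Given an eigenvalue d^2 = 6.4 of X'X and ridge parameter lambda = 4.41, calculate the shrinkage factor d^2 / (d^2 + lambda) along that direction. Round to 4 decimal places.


Compute the denominator: 6.4 + 4.41 = 10.8100.
Shrinkage factor = 6.4 / 10.8100 = 0.5920.

0.5920


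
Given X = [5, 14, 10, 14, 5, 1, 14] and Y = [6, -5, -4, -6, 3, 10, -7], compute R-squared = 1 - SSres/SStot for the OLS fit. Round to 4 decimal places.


After computing the OLS fit (b0=10.5598, b1=-1.2209):
SSres = 13.3189, SStot = 269.7143.
R^2 = 1 - 13.3189/269.7143 = 0.9506.

0.9506


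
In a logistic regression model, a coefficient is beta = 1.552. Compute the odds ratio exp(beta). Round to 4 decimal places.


Odds ratio = exp(beta) = exp(1.552).
= 4.7209.

4.7209


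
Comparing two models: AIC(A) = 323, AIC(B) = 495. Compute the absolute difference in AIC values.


Compute |323 - 495| = 172.
Model A has the smaller AIC.

172


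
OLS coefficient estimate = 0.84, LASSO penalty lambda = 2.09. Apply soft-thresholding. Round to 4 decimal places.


Absolute value: |0.84| = 0.84.
Compare to lambda = 2.09.
Since |beta| <= lambda, the coefficient is set to 0.

0.0000


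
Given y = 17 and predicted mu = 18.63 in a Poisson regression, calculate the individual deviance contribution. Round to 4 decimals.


Compute y*ln(y/mu) = 17*ln(17/18.63) = 17*-0.091560 = -1.556520.
y - mu = -1.63.
D = 2*(-1.556520 - (-1.63)) = 0.146960, which rounds to 0.1470.

0.1470


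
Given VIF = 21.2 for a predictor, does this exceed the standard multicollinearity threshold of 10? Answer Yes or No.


Check: VIF = 21.2 vs threshold = 10.
Since 21.2 >= 10, the answer is Yes.

Yes


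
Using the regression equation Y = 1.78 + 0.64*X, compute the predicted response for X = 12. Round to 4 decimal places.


Plug X = 12 into Y = 1.78 + 0.64*X:
Y = 1.78 + 7.6800 = 9.4600.

9.4600


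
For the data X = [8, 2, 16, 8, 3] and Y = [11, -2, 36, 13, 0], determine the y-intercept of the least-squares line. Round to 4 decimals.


The slope is b1 = 2.7175.
Sample means are xbar = 7.4000 and ybar = 11.6000.
Intercept: b0 = 11.6000 - (2.7175)(7.4000) = -8.5097.

-8.5097


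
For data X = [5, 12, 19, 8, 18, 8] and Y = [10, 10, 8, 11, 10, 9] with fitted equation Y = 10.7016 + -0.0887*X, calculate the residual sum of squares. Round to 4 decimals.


Predicted values from Y = 10.7016 + -0.0887*X.
Residuals: [-0.2581, 0.3628, -1.0163, 1.0080, 0.8950, -0.9920].
SSres = 4.0323.

4.0323


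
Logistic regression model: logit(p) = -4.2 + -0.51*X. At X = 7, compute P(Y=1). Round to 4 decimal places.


Compute z = -4.2 + (-0.51)(7) = -7.7700.
exp(-z) = 2368.4713.
P = 1/(1 + 2368.4713) = 0.0004.

0.0004


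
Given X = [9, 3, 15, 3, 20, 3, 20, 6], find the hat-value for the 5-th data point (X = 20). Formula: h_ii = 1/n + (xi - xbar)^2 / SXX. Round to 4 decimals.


Mean of X: xbar = 9.8750.
SXX = 388.8750.
For X = 20: h = 1/8 + (20 - 9.8750)^2/388.8750 = 0.3886.

0.3886


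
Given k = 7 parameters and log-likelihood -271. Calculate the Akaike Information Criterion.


AIC = 2k - 2*loglik = 2(7) - 2(-271).
= 14 + 542 = 556.

556


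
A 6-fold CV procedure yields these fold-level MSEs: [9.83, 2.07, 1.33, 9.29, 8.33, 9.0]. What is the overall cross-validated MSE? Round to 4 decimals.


Add all fold MSEs: 39.8500.
Divide by k = 6: 39.8500/6 = 6.6417.

6.6417


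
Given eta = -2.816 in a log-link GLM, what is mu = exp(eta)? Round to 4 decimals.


The inverse log link gives:
mu = exp(-2.816) = 0.0598.

0.0598


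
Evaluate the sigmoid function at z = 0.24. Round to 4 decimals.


First, exp(-0.2400) = 0.7866.
Then sigma(z) = 1/(1 + 0.7866) = 0.5597.

0.5597


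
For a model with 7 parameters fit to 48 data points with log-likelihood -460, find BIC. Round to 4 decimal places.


Compute k*ln(n) = 7*ln(48) = 7*3.871201 = 27.098407.
Then -2*loglik = 920.
BIC = 27.098407 + 920 = 947.098407, which rounds to 947.0984.

947.0984


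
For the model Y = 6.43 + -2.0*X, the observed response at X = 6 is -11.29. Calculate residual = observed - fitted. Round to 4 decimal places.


Fitted value at X = 6 is yhat = 6.43 + -2.0*6 = -5.5700.
Residual = -11.29 - -5.5700 = -5.7200.

-5.7200


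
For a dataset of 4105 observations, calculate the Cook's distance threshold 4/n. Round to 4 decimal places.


Using the rule of thumb:
Threshold = 4 / 4105 = 0.0010.

0.0010


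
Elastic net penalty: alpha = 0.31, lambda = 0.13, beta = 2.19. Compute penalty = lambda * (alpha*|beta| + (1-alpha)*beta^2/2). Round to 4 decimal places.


alpha * |beta| = 0.31 * 2.19 = 0.6789.
(1-alpha) * beta^2/2 = 0.69 * 4.7961/2 = 1.6547.
Total = 0.13 * (0.6789 + 1.6547) = 0.3034.

0.3034


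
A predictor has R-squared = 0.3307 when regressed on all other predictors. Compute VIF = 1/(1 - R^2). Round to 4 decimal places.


VIF = 1 / (1 - 0.3307).
= 1 / 0.6693 = 1.4941.

1.4941


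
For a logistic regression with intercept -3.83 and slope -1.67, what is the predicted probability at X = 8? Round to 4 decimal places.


z = -3.83 + -1.67 * 8 = -17.1900.
Sigmoid: P = 1 / (1 + exp(17.1900)) = 0.0000.

0.0000


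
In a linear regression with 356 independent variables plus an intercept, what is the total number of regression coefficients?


Including the intercept, the model has 356 predictor coefficients + 1 intercept.
Total = 357.

357
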